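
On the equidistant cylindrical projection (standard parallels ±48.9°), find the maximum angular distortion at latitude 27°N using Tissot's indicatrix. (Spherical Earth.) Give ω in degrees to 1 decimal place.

17.4°

In the equirectangular projection with standard parallel φ₀ = 48.9° (x = Rλ cos φ₀, y = Rφ), meridians are true-scale (h = 1) and the parallel scale is k = cos φ₀ / cos φ.
At 27°: h = 1.000, k = 0.7378; principal scales a = 1.000, b = 0.7378.
sin(ω/2) = (a − b)/(a + b) = 0.2622/1.738 = 0.1509, so ω = 2 arcsin(0.1509) ≈ 17.4°.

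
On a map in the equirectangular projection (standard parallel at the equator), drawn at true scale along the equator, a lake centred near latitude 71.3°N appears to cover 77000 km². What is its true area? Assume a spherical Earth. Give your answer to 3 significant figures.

24700 km²

In the plate carrée (x = Rλ, y = Rφ), meridians are true-scale (h = 1) and parallels are stretched by k = sec φ.
Areal scale = h·k = 1 × sec φ; at 71.3°, h = 1.000, k = 3.119, so h·k = 3.119.
True area = apparent / (areal scale) = 77000 / 3.119 ≈ 24700 km².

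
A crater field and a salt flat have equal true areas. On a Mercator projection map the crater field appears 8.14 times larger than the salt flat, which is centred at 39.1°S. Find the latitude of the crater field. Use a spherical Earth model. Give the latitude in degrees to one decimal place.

74.2°

On Mercator, (apparent₁)/(apparent₂) = sec²φ₁ / sec²φ₂ when true areas are equal.
cos²φ₂ / cos²φ₁ = 8.14  ⇒  cos φ₁ = cos 39.1° / √8.14 = 0.7760/2.853 = 0.2720.
φ₁ = arccos(0.2720) ≈ 74.2°.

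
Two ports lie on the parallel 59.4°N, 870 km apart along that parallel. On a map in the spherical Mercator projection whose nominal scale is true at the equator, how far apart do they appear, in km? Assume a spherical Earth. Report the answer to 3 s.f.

1710 km

For Mercator, h = k = sec φ (a conformal cylindrical projection has a single point scale, 1/cos φ).
Along the parallel, k = sec 59.4° = 1/0.5090 = 1.964.
Map distance = 870 × 1.964 ≈ 1710 km.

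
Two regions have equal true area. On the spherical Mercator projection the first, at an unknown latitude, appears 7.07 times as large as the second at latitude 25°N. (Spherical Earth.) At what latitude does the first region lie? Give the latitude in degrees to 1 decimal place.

70.1°

For equal true areas on Mercator, apparent areas scale as sec²φ, so the ratio is cos²φ₂ / cos²φ₁.
cos²φ₂ / cos²φ₁ = 7.07  ⇒  cos φ₁ = cos 25° / √7.07 = 0.9063/2.659 = 0.3409.
φ₁ = arccos(0.3409) ≈ 70.1°.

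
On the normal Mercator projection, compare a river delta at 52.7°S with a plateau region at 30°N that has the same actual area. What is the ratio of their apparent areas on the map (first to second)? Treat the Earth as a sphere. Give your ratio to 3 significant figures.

Mercator is conformal with k = sec φ, so areal scale = k² = sec²φ.
At 52.7°: sec²(52.7°) = 1/0.6060² = 2.723.
At 30°: sec²(30°) = 1/0.8660² = 1.333.
Ratio = 2.723/1.333 = cos²(30°)/cos²(52.7°) ≈ 2.04.

2.04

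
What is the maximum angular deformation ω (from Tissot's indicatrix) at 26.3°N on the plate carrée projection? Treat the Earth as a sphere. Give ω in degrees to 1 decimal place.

6.3°

For the equirectangular projection with φ₀ = 0 (plate carrée), h = 1 along meridians and k = sec φ along parallels.
At 26.3°: h = 1.000, k = 1.115; principal scales a = 1.115, b = 1.000.
sin(ω/2) = (a − b)/(a + b) = 0.1155/2.115 = 0.05458, so ω = 2 arcsin(0.05458) ≈ 6.3°.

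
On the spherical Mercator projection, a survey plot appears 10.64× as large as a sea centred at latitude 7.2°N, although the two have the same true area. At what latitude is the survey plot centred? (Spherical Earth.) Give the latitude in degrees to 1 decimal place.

For equal true areas on Mercator, apparent areas scale as sec²φ, so the ratio is cos²φ₂ / cos²φ₁.
cos²φ₂ / cos²φ₁ = 10.64  ⇒  cos φ₁ = cos 7.2° / √10.64 = 0.9921/3.262 = 0.3042.
φ₁ = arccos(0.3042) ≈ 72.3°.

72.3°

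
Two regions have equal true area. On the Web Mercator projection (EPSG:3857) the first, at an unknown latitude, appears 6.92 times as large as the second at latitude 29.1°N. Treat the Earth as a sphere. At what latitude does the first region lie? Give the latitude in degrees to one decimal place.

70.6°

Mercator areal scale is sec²φ, so apparent-area ratio = sec²φ₁ / sec²φ₂ = cos²φ₂ / cos²φ₁.
cos²φ₂ / cos²φ₁ = 6.92  ⇒  cos φ₁ = cos 29.1° / √6.92 = 0.8738/2.631 = 0.3322.
φ₁ = arccos(0.3322) ≈ 70.6°.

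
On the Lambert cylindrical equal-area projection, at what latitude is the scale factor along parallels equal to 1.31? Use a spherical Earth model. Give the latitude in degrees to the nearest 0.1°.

The Lambert cylindrical equal-area projection is the cylindrical equal-area projection with its standard parallel at the equator (φ₀ = 0). Cylindrical equal-area (φ₀ = 0°): h = cos φ / cos 0° along meridians, k = cos 0° / cos φ along parallels; h·k = 1.
k = cos φ₀ / cos φ = 1.31  ⇒  cos φ = cos 0° / 1.31 = 0.7634.
φ = arccos(0.7634) ≈ 40.2°.

40.2°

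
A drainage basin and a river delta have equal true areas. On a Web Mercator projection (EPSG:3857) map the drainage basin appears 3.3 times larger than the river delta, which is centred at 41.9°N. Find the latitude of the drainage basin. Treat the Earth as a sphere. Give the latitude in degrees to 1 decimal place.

On Mercator, (apparent₁)/(apparent₂) = sec²φ₁ / sec²φ₂ when true areas are equal.
cos²φ₂ / cos²φ₁ = 3.3  ⇒  cos φ₁ = cos 41.9° / √3.3 = 0.7443/1.817 = 0.4097.
φ₁ = arccos(0.4097) ≈ 65.8°.

65.8°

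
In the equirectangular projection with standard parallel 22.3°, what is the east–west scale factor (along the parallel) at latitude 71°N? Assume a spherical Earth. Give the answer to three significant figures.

2.84

In the equirectangular projection with standard parallel φ₀ = 22.3° (x = Rλ cos φ₀, y = Rφ), meridians are true-scale (h = 1) and the parallel scale is k = cos φ₀ / cos φ.
k = cos 22.3° / cos 71° = 0.9252/0.3256 = 2.842.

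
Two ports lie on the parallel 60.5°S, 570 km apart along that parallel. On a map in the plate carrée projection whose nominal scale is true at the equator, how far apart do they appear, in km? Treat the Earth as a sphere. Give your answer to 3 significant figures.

For the equirectangular projection with φ₀ = 0 (plate carrée), h = 1 along meridians and k = sec φ along parallels.
Along the parallel, k = sec 60.5° = 1/0.4924 = 2.031.
Map distance = 570 × 2.031 ≈ 1160 km.

1160 km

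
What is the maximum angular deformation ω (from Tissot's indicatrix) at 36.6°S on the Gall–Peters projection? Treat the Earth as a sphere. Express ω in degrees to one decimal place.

14.5°

Gall–Peters is a cylindrical equal-area projection with standard parallels at ±45°. For cylindrical equal-area with standard parallel φ₀, h = cos φ / cos φ₀ and k = cos φ₀ / cos φ, so h·k = 1.
At 36.6°: h = 1.135, k = 0.8808; principal scales a = 1.135, b = 0.8808.
sin(ω/2) = (a − b)/(a + b) = 0.2546/2.016 = 0.1263, so ω = 2 arcsin(0.1263) ≈ 14.5°.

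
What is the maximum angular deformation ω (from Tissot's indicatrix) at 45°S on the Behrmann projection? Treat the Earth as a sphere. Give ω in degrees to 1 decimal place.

23.1°

The Behrmann projection is cylindrical equal-area with φ₀ = 30°. Cylindrical equal-area (φ₀ = 30°): h = cos φ / cos 30° along meridians, k = cos 30° / cos φ along parallels; h·k = 1.
At 45°: h = 0.8165, k = 1.225; principal scales a = 1.225, b = 0.8165.
sin(ω/2) = (a − b)/(a + b) = 0.4082/2.041 = 0.2000, so ω = 2 arcsin(0.2000) ≈ 23.1°.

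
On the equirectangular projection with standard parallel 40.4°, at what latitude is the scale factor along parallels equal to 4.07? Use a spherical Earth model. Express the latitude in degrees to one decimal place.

79.2°

The equidistant cylindrical projection with φ₀ = 40.4° has h = 1 (meridians true) and k = cos φ₀ / cos φ along parallels.
k = cos φ₀ / cos φ = 4.07  ⇒  cos φ = cos 40.4° / 4.07 = 0.1871.
φ = arccos(0.1871) ≈ 79.2°.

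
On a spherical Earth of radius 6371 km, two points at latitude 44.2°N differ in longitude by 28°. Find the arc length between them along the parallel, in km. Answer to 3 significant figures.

2230 km

Arc length along a parallel = R cos φ · Δλ (with Δλ in radians).
= 6371 × cos 44.2° × (28° × π/180) = 6371 × 0.7169 × 0.4887 ≈ 2230 km.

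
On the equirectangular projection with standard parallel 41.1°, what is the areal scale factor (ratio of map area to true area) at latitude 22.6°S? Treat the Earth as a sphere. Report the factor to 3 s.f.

With standard parallel φ₀ = 41.1°, the equirectangular projection gives x = Rλ cos φ₀, y = Rφ, so h = 1 and k = cos 41.1° / cos φ.
Areal scale = h·k = 1 × cos φ₀ / cos φ; at 22.6°, h = 1.000, k = 0.8162, so h·k = 0.8162.

0.816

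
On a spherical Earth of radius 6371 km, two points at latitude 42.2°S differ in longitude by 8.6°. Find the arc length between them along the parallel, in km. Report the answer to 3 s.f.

708 km

Arc length along a parallel = R cos φ · Δλ (with Δλ in radians).
= 6371 × cos 42.2° × (8.6° × π/180) = 6371 × 0.7408 × 0.1501 ≈ 708 km.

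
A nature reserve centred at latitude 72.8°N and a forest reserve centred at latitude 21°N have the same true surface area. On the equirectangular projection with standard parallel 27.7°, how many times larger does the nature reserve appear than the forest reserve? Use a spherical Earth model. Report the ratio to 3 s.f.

The equidistant cylindrical projection with φ₀ = 27.7° has h = 1 (meridians true) and k = cos φ₀ / cos φ along parallels.
Areal scale at 72.8°: h·k = 1.000 × 2.994 = 2.994.
Areal scale at 21°: h·k = 1.000 × 0.9484 = 0.9484.
Ratio = 2.994/0.9484 ≈ 3.16.

3.16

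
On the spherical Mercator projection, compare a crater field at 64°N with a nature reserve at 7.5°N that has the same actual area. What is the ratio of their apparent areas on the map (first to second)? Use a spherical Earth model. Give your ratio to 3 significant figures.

5.12

On Mercator, area is exaggerated by sec²φ = 1/cos²φ.
At 64°: sec²(64°) = 1/0.4384² = 5.204.
At 7.5°: sec²(7.5°) = 1/0.9914² = 1.017.
Ratio = 5.204/1.017 = cos²(7.5°)/cos²(64°) ≈ 5.12.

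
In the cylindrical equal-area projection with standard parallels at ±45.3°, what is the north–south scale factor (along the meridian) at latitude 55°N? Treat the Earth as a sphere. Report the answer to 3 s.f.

0.815

A cylindrical equal-area projection with standard parallel φ₀ has meridian scale h = cos φ / cos φ₀ and parallel scale k = cos φ₀ / cos φ (so areas are preserved, h·k = 1).
h = cos 55° / cos 45.3° = 0.5736/0.7034 = 0.8154.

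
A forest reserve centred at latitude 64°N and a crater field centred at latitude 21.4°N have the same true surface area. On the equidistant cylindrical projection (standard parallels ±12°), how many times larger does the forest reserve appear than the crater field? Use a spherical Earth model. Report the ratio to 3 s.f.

With standard parallel φ₀ = 12°, the equirectangular projection gives x = Rλ cos φ₀, y = Rφ, so h = 1 and k = cos 12° / cos φ.
Areal scale at 64°: h·k = 1.000 × 2.231 = 2.231.
Areal scale at 21.4°: h·k = 1.000 × 1.051 = 1.051.
Ratio = 2.231/1.051 ≈ 2.12.

2.12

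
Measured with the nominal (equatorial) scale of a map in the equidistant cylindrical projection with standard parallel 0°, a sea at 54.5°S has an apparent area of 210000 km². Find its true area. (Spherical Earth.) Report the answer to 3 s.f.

122000 km²

In the plate carrée (x = Rλ, y = Rφ), meridians are true-scale (h = 1) and parallels are stretched by k = sec φ.
Areal scale = h·k = 1 × sec φ; at 54.5°, h = 1.000, k = 1.722, so h·k = 1.722.
True area = apparent / (areal scale) = 210000 / 1.722 ≈ 122000 km².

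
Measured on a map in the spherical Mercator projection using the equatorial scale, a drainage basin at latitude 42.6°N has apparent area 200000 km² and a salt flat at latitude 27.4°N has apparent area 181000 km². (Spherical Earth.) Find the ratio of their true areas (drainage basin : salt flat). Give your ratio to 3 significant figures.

Mercator's areal exaggeration is sec²φ; hence true area = (apparent area) · cos²φ.
True area of drainage basin: 200000 × cos²(42.6°) = 200000 × 0.5418 = 108400 km².
True area of salt flat: 181000 × cos²(27.4°) = 181000 × 0.7882 = 142700 km².
Ratio = 108400 / 142700 ≈ 0.760.

0.760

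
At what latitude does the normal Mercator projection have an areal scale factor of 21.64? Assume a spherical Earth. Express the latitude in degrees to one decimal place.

77.6°

Mercator areal scale is sec²φ.
sec²φ = 21.64  ⇒  cos²φ = 0.04621  ⇒  cos φ = 0.2150.
φ = arccos(0.2150) ≈ 77.6°.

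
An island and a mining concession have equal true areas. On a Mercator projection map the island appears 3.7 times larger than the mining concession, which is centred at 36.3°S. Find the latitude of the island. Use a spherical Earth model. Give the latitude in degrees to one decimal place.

For equal true areas on Mercator, apparent areas scale as sec²φ, so the ratio is cos²φ₂ / cos²φ₁.
cos²φ₂ / cos²φ₁ = 3.7  ⇒  cos φ₁ = cos 36.3° / √3.7 = 0.8059/1.924 = 0.4190.
φ₁ = arccos(0.4190) ≈ 65.2°.

65.2°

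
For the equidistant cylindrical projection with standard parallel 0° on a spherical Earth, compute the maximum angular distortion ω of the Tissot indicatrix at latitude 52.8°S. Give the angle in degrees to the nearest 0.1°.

28.5°

Plate carrée maps x = Rλ, y = Rφ. The meridian scale is h = 1 and the parallel scale is k = 1/cos φ = sec φ.
At 52.8°: h = 1.000, k = 1.654; principal scales a = 1.654, b = 1.000.
sin(ω/2) = (a − b)/(a + b) = 0.6540/2.654 = 0.2464, so ω = 2 arcsin(0.2464) ≈ 28.5°.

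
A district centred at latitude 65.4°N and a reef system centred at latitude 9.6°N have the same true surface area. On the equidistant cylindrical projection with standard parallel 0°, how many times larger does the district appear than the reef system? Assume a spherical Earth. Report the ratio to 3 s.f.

2.37

In the plate carrée (x = Rλ, y = Rφ), meridians are true-scale (h = 1) and parallels are stretched by k = sec φ.
Areal scale at 65.4°: h·k = 1.000 × 2.402 = 2.402.
Areal scale at 9.6°: h·k = 1.000 × 1.014 = 1.014.
Ratio = 2.402/1.014 ≈ 2.37.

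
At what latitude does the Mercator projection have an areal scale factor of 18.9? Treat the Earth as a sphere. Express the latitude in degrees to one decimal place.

76.7°

Mercator areal scale is sec²φ.
sec²φ = 18.9  ⇒  cos²φ = 0.05291  ⇒  cos φ = 0.2300.
φ = arccos(0.2300) ≈ 76.7°.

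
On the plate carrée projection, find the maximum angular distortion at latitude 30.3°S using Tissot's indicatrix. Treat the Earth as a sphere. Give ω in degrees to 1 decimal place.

In the plate carrée (x = Rλ, y = Rφ), meridians are true-scale (h = 1) and parallels are stretched by k = sec φ.
At 30.3°: h = 1.000, k = 1.158; principal scales a = 1.158, b = 1.000.
sin(ω/2) = (a − b)/(a + b) = 0.1582/2.158 = 0.07331, so ω = 2 arcsin(0.07331) ≈ 8.4°.

8.4°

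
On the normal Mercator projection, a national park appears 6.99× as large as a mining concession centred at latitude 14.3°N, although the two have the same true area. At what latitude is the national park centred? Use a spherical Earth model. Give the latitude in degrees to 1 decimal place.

68.5°

For equal true areas on Mercator, apparent areas scale as sec²φ, so the ratio is cos²φ₂ / cos²φ₁.
cos²φ₂ / cos²φ₁ = 6.99  ⇒  cos φ₁ = cos 14.3° / √6.99 = 0.9690/2.644 = 0.3665.
φ₁ = arccos(0.3665) ≈ 68.5°.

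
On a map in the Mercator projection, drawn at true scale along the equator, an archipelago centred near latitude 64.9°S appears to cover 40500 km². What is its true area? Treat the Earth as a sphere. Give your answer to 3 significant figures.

For Mercator, h = k = sec φ (a conformal cylindrical projection has a single point scale, 1/cos φ).
Areal scale = k² = sec²φ = 1/cos²(64.9°) = 1/0.4242² = 5.557.
True area = apparent / (areal scale) = 40500 / 5.557 ≈ 7290 km².

7290 km²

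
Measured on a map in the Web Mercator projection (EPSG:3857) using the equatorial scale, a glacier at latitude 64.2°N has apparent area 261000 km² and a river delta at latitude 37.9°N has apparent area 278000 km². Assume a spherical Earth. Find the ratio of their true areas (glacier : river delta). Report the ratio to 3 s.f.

0.286

Since Mercator area scale is 1/cos²φ, the true area equals the apparent area multiplied by cos²φ.
True area of glacier: 261000 × cos²(64.2°) = 261000 × 0.1894 = 49440 km².
True area of river delta: 278000 × cos²(37.9°) = 278000 × 0.6227 = 173100 km².
Ratio = 49440 / 173100 ≈ 0.286.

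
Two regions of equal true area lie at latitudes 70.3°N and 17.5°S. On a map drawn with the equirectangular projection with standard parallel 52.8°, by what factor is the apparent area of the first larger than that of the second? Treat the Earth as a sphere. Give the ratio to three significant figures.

With standard parallel φ₀ = 52.8°, the equirectangular projection gives x = Rλ cos φ₀, y = Rφ, so h = 1 and k = cos 52.8° / cos φ.
Areal scale at 70.3°: h·k = 1.000 × 1.794 = 1.794.
Areal scale at 17.5°: h·k = 1.000 × 0.6339 = 0.6339.
Ratio = 1.794/0.6339 ≈ 2.83.

2.83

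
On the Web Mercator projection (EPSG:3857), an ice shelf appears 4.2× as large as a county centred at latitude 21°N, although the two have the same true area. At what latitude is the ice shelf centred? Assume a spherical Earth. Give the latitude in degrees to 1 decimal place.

Mercator areal scale is sec²φ, so apparent-area ratio = sec²φ₁ / sec²φ₂ = cos²φ₂ / cos²φ₁.
cos²φ₂ / cos²φ₁ = 4.2  ⇒  cos φ₁ = cos 21° / √4.2 = 0.9336/2.049 = 0.4555.
φ₁ = arccos(0.4555) ≈ 62.9°.

62.9°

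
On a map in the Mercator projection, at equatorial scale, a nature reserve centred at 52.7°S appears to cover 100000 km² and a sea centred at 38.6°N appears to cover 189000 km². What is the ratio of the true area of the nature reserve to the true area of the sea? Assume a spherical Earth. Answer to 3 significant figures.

0.318

Since Mercator area scale is 1/cos²φ, the true area equals the apparent area multiplied by cos²φ.
True area of nature reserve: 100000 × cos²(52.7°) = 100000 × 0.3672 = 36720 km².
True area of sea: 189000 × cos²(38.6°) = 189000 × 0.6108 = 115400 km².
Ratio = 36720 / 115400 ≈ 0.318.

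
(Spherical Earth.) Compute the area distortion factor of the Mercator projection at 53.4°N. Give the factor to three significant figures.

2.81

For Mercator, h = k = sec φ (a conformal cylindrical projection has a single point scale, 1/cos φ).
Areal scale = k² = sec²φ = 1/cos²(53.4°) = 1/0.5962² = 2.813.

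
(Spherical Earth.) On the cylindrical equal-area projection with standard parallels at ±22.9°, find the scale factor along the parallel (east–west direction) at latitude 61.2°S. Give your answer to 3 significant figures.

1.91

For cylindrical equal-area with standard parallel φ₀, h = cos φ / cos φ₀ and k = cos φ₀ / cos φ, so h·k = 1.
k = cos 22.9° / cos 61.2° = 0.9212/0.4818 = 1.912.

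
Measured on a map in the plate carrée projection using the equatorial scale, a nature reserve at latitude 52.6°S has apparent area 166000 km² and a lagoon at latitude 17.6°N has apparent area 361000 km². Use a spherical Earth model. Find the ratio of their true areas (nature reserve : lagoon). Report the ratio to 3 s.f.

0.293

Plate carrée has h = 1 and k = sec φ, giving areal scale sec φ; true area = (apparent area) · cos φ.
True area of nature reserve: 166000 × cos(52.6°) = 166000 × 0.6074 = 100800 km².
True area of lagoon: 361000 × cos(17.6°) = 361000 × 0.9532 = 344100 km².
Ratio = 100800 / 344100 ≈ 0.293.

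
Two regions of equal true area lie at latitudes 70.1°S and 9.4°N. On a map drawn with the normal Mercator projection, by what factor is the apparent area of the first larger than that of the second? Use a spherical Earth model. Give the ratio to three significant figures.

Mercator is conformal with k = sec φ, so areal scale = k² = sec²φ.
At 70.1°: sec²(70.1°) = 1/0.3404² = 8.631.
At 9.4°: sec²(9.4°) = 1/0.9866² = 1.027.
Ratio = 8.631/1.027 = cos²(9.4°)/cos²(70.1°) ≈ 8.40.

8.40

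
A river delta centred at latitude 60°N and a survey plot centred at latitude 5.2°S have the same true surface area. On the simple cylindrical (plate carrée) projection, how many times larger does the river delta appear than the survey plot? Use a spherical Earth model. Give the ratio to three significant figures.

1.99

For the equirectangular projection with φ₀ = 0 (plate carrée), h = 1 along meridians and k = sec φ along parallels.
Areal scale at 60°: h·k = 1.000 × 2.000 = 2.000.
Areal scale at 5.2°: h·k = 1.000 × 1.004 = 1.004.
Ratio = 2.000/1.004 ≈ 1.99.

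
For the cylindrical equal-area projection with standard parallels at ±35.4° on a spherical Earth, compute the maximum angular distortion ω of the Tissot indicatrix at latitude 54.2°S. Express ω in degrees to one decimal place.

37.3°

A cylindrical equal-area projection with standard parallel φ₀ has meridian scale h = cos φ / cos φ₀ and parallel scale k = cos φ₀ / cos φ (so areas are preserved, h·k = 1).
At 54.2°: h = 0.7176, k = 1.393; principal scales a = 1.393, b = 0.7176.
sin(ω/2) = (a − b)/(a + b) = 0.6759/2.111 = 0.3201, so ω = 2 arcsin(0.3201) ≈ 37.3°.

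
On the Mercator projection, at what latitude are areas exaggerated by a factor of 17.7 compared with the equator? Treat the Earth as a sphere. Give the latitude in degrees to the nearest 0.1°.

Mercator areal scale is sec²φ.
sec²φ = 17.7  ⇒  cos²φ = 0.05650  ⇒  cos φ = 0.2377.
φ = arccos(0.2377) ≈ 76.2°.

76.2°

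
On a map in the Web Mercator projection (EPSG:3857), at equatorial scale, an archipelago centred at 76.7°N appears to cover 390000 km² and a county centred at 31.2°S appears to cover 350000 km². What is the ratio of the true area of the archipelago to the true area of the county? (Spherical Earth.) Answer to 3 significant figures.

0.0806

On Mercator the areal scale is sec²φ, so true area = apparent × cos²φ.
True area of archipelago: 390000 × cos²(76.7°) = 390000 × 0.05292 = 20640 km².
True area of county: 350000 × cos²(31.2°) = 350000 × 0.7316 = 256100 km².
Ratio = 20640 / 256100 ≈ 0.0806.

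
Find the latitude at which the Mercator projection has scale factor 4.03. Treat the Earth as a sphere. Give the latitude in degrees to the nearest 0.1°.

75.6°

Mercator scale is k = sec φ = 1/cos φ.
1/cos φ = 4.03  ⇒  cos φ = 0.2481  ⇒  φ = arccos(0.2481) ≈ 75.6°.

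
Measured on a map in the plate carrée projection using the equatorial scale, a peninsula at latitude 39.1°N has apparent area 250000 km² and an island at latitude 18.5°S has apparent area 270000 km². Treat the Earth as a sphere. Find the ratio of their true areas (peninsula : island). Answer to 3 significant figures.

0.758

Plate carrée has h = 1 and k = sec φ, giving areal scale sec φ; true area = (apparent area) · cos φ.
True area of peninsula: 250000 × cos(39.1°) = 250000 × 0.7760 = 194000 km².
True area of island: 270000 × cos(18.5°) = 270000 × 0.9483 = 256000 km².
Ratio = 194000 / 256000 ≈ 0.758.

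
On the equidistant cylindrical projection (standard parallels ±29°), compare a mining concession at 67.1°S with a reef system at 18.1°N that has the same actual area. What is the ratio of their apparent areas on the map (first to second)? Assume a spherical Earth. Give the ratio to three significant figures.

With standard parallel φ₀ = 29°, the equirectangular projection gives x = Rλ cos φ₀, y = Rφ, so h = 1 and k = cos 29° / cos φ.
Areal scale at 67.1°: h·k = 1.000 × 2.248 = 2.248.
Areal scale at 18.1°: h·k = 1.000 × 0.9202 = 0.9202.
Ratio = 2.248/0.9202 ≈ 2.44.

2.44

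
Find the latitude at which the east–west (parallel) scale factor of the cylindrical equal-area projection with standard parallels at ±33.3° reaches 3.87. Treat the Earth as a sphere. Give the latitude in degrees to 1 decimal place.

Cylindrical equal-area (φ₀ = 33.3°): h = cos φ / cos 33.3° along meridians, k = cos 33.3° / cos φ along parallels; h·k = 1.
k = cos φ₀ / cos φ = 3.87  ⇒  cos φ = cos 33.3° / 3.87 = 0.2160.
φ = arccos(0.2160) ≈ 77.5°.

77.5°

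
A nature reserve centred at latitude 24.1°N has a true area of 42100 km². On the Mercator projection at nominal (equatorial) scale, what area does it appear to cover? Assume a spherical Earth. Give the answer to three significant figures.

Mercator is conformal, so the point scale is isotropic: h = k = sec φ = 1/cos φ.
Areal scale = k² = sec²φ = 1/cos²(24.1°) = 1/0.9128² = 1.200.
Apparent area = 42100 × 1.200 ≈ 50500 km².

50500 km²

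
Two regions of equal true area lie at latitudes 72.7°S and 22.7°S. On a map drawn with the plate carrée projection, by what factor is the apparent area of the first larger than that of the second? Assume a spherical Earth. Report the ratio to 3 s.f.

3.10

For the equirectangular projection with φ₀ = 0 (plate carrée), h = 1 along meridians and k = sec φ along parallels.
Areal scale at 72.7°: h·k = 1.000 × 3.363 = 3.363.
Areal scale at 22.7°: h·k = 1.000 × 1.084 = 1.084.
Ratio = 3.363/1.084 ≈ 3.10.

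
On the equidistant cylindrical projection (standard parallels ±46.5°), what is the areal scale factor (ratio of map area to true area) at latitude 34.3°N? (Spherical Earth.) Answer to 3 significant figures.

0.833

In the equirectangular projection with standard parallel φ₀ = 46.5° (x = Rλ cos φ₀, y = Rφ), meridians are true-scale (h = 1) and the parallel scale is k = cos φ₀ / cos φ.
Areal scale = h·k = 1 × cos φ₀ / cos φ; at 34.3°, h = 1.000, k = 0.8333, so h·k = 0.8333.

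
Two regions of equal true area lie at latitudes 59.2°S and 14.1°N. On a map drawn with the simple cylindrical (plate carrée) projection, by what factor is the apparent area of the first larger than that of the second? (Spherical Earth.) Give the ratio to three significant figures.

1.89

In the plate carrée (x = Rλ, y = Rφ), meridians are true-scale (h = 1) and parallels are stretched by k = sec φ.
Areal scale at 59.2°: h·k = 1.000 × 1.953 = 1.953.
Areal scale at 14.1°: h·k = 1.000 × 1.031 = 1.031.
Ratio = 1.953/1.031 ≈ 1.89.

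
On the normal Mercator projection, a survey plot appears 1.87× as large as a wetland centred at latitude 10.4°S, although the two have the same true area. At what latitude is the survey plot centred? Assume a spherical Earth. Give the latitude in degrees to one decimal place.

On Mercator, (apparent₁)/(apparent₂) = sec²φ₁ / sec²φ₂ when true areas are equal.
cos²φ₂ / cos²φ₁ = 1.87  ⇒  cos φ₁ = cos 10.4° / √1.87 = 0.9836/1.367 = 0.7193.
φ₁ = arccos(0.7193) ≈ 44.0°.

44.0°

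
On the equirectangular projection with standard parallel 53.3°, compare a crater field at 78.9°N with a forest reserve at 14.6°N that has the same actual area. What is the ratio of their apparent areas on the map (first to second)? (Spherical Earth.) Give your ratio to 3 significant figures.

5.03

In the equirectangular projection with standard parallel φ₀ = 53.3° (x = Rλ cos φ₀, y = Rφ), meridians are true-scale (h = 1) and the parallel scale is k = cos φ₀ / cos φ.
Areal scale at 78.9°: h·k = 1.000 × 3.104 = 3.104.
Areal scale at 14.6°: h·k = 1.000 × 0.6176 = 0.6176.
Ratio = 3.104/0.6176 ≈ 5.03.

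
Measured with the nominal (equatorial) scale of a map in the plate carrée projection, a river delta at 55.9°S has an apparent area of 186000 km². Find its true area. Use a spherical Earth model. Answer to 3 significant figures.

104000 km²

For the equirectangular projection with φ₀ = 0 (plate carrée), h = 1 along meridians and k = sec φ along parallels.
Areal scale = h·k = 1 × sec φ; at 55.9°, h = 1.000, k = 1.784, so h·k = 1.784.
True area = apparent / (areal scale) = 186000 / 1.784 ≈ 104000 km².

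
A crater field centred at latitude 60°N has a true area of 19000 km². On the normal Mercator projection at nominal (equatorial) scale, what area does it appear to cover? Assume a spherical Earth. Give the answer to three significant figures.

The Mercator projection is conformal; its linear scale factor is the same in every direction and equals sec φ = 1/cos φ.
Areal scale = k² = sec²φ = 1/cos²(60°) = 1/0.5000² = 4.000.
Apparent area = 19000 × 4.000 ≈ 76000 km².

76000 km²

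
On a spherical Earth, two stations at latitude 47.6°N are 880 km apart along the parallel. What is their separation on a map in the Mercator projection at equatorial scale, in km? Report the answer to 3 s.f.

1310 km

Mercator is conformal, so the point scale is isotropic: h = k = sec φ = 1/cos φ.
Along the parallel, k = sec 47.6° = 1/0.6743 = 1.483.
Map distance = 880 × 1.483 ≈ 1310 km.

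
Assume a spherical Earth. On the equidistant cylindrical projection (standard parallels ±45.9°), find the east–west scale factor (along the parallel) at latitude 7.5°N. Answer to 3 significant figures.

With standard parallel φ₀ = 45.9°, the equirectangular projection gives x = Rλ cos φ₀, y = Rφ, so h = 1 and k = cos 45.9° / cos φ.
k = cos 45.9° / cos 7.5° = 0.6959/0.9914 = 0.7019.

0.702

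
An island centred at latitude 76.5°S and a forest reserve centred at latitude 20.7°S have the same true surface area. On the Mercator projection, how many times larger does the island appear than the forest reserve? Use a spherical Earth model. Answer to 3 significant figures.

On Mercator, area is exaggerated by sec²φ = 1/cos²φ.
At 76.5°: sec²(76.5°) = 1/0.2334² = 18.35.
At 20.7°: sec²(20.7°) = 1/0.9354² = 1.143.
Ratio = 18.35/1.143 = cos²(20.7°)/cos²(76.5°) ≈ 16.1.

16.1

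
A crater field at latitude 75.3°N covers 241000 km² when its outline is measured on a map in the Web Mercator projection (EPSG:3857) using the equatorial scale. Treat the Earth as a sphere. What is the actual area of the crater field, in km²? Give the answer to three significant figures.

For Mercator, h = k = sec φ (a conformal cylindrical projection has a single point scale, 1/cos φ).
Areal scale = k² = sec²φ = 1/cos²(75.3°) = 1/0.2538² = 15.53.
True area = apparent / (areal scale) = 241000 / 15.53 ≈ 15500 km².

15500 km²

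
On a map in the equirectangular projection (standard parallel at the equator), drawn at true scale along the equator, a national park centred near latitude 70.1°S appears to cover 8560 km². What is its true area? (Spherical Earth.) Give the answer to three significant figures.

Plate carrée maps x = Rλ, y = Rφ. The meridian scale is h = 1 and the parallel scale is k = 1/cos φ = sec φ.
Areal scale = h·k = 1 × sec φ; at 70.1°, h = 1.000, k = 2.938, so h·k = 2.938.
True area = apparent / (areal scale) = 8560 / 2.938 ≈ 2910 km².

2910 km²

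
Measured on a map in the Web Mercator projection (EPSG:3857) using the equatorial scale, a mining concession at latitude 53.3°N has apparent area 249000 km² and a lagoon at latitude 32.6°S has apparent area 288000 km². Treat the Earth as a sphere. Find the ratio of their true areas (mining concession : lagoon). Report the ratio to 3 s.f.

On Mercator the areal scale is sec²φ, so true area = apparent × cos²φ.
True area of mining concession: 249000 × cos²(53.3°) = 249000 × 0.3572 = 88930 km².
True area of lagoon: 288000 × cos²(32.6°) = 288000 × 0.7097 = 204400 km².
Ratio = 88930 / 204400 ≈ 0.435.

0.435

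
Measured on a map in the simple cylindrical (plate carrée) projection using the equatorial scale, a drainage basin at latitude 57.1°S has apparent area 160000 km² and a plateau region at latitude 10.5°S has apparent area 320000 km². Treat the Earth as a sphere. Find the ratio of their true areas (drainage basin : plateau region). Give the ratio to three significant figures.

0.276

Plate carrée has h = 1 and k = sec φ, giving areal scale sec φ; true area = (apparent area) · cos φ.
True area of drainage basin: 160000 × cos(57.1°) = 160000 × 0.5432 = 86910 km².
True area of plateau region: 320000 × cos(10.5°) = 320000 × 0.9833 = 314600 km².
Ratio = 86910 / 314600 ≈ 0.276.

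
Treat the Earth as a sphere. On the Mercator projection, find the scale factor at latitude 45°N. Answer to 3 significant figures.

1.41

For Mercator, h = k = sec φ (a conformal cylindrical projection has a single point scale, 1/cos φ).
k = 1/cos 45° = 1/0.7071 = 1.414.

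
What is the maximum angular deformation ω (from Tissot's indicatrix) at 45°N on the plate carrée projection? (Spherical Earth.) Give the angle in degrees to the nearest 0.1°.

19.8°

In the plate carrée (x = Rλ, y = Rφ), meridians are true-scale (h = 1) and parallels are stretched by k = sec φ.
At 45°: h = 1.000, k = 1.414; principal scales a = 1.414, b = 1.000.
sin(ω/2) = (a − b)/(a + b) = 0.4142/2.414 = 0.1716, so ω = 2 arcsin(0.1716) ≈ 19.8°.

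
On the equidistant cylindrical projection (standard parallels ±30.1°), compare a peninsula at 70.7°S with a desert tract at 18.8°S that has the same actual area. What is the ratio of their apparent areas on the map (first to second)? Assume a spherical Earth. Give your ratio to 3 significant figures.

The equidistant cylindrical projection with φ₀ = 30.1° has h = 1 (meridians true) and k = cos φ₀ / cos φ along parallels.
Areal scale at 70.7°: h·k = 1.000 × 2.618 = 2.618.
Areal scale at 18.8°: h·k = 1.000 × 0.9139 = 0.9139.
Ratio = 2.618/0.9139 ≈ 2.86.

2.86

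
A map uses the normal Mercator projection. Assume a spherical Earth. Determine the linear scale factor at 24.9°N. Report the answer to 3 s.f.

1.10

Mercator is conformal, so the point scale is isotropic: h = k = sec φ = 1/cos φ.
k = 1/cos 24.9° = 1/0.9070 = 1.102.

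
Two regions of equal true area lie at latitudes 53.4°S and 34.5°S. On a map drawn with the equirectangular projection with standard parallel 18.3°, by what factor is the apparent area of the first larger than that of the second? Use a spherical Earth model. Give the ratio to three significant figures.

In the equirectangular projection with standard parallel φ₀ = 18.3° (x = Rλ cos φ₀, y = Rφ), meridians are true-scale (h = 1) and the parallel scale is k = cos φ₀ / cos φ.
Areal scale at 53.4°: h·k = 1.000 × 1.592 = 1.592.
Areal scale at 34.5°: h·k = 1.000 × 1.152 = 1.152.
Ratio = 1.592/1.152 ≈ 1.38.

1.38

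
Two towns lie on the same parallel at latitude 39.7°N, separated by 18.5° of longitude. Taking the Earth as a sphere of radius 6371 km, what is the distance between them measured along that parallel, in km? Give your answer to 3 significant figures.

1580 km

Arc length along a parallel = R cos φ · Δλ (with Δλ in radians).
= 6371 × cos 39.7° × (18.5° × π/180) = 6371 × 0.7694 × 0.3229 ≈ 1580 km.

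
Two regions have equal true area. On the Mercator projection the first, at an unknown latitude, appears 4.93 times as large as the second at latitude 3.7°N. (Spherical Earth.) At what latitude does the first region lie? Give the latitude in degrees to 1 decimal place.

63.3°

On Mercator, (apparent₁)/(apparent₂) = sec²φ₁ / sec²φ₂ when true areas are equal.
cos²φ₂ / cos²φ₁ = 4.93  ⇒  cos φ₁ = cos 3.7° / √4.93 = 0.9979/2.220 = 0.4494.
φ₁ = arccos(0.4494) ≈ 63.3°.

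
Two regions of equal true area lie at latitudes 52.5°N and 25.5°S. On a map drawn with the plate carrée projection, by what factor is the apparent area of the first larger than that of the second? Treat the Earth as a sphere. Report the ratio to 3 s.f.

1.48

In the plate carrée (x = Rλ, y = Rφ), meridians are true-scale (h = 1) and parallels are stretched by k = sec φ.
Areal scale at 52.5°: h·k = 1.000 × 1.643 = 1.643.
Areal scale at 25.5°: h·k = 1.000 × 1.108 = 1.108.
Ratio = 1.643/1.108 ≈ 1.48.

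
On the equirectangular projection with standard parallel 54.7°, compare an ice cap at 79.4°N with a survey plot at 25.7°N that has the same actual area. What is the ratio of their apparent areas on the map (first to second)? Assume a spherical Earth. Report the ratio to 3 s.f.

In the equirectangular projection with standard parallel φ₀ = 54.7° (x = Rλ cos φ₀, y = Rφ), meridians are true-scale (h = 1) and the parallel scale is k = cos φ₀ / cos φ.
Areal scale at 79.4°: h·k = 1.000 × 3.141 = 3.141.
Areal scale at 25.7°: h·k = 1.000 × 0.6413 = 0.6413.
Ratio = 3.141/0.6413 ≈ 4.90.

4.90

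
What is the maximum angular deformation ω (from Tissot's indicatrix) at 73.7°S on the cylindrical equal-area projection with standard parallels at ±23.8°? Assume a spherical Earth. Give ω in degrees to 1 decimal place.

For cylindrical equal-area with standard parallel φ₀, h = cos φ / cos φ₀ and k = cos φ₀ / cos φ, so h·k = 1.
At 73.7°: h = 0.3068, k = 3.260; principal scales a = 3.260, b = 0.3068.
sin(ω/2) = (a − b)/(a + b) = 2.953/3.567 = 0.8280, so ω = 2 arcsin(0.8280) ≈ 111.8°.

111.8°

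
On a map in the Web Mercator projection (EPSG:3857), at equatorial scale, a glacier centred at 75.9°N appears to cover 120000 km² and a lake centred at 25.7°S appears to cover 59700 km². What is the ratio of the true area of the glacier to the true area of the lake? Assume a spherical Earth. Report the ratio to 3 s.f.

0.147

Mercator's areal exaggeration is sec²φ; hence true area = (apparent area) · cos²φ.
True area of glacier: 120000 × cos²(75.9°) = 120000 × 0.05935 = 7122 km².
True area of lake: 59700 × cos²(25.7°) = 59700 × 0.8119 = 48470 km².
Ratio = 7122 / 48470 ≈ 0.147.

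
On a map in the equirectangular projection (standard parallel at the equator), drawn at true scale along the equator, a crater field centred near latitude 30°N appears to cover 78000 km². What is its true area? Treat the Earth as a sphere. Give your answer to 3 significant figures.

For the equirectangular projection with φ₀ = 0 (plate carrée), h = 1 along meridians and k = sec φ along parallels.
Areal scale = h·k = 1 × sec φ; at 30°, h = 1.000, k = 1.155, so h·k = 1.155.
True area = apparent / (areal scale) = 78000 / 1.155 ≈ 67500 km².

67500 km²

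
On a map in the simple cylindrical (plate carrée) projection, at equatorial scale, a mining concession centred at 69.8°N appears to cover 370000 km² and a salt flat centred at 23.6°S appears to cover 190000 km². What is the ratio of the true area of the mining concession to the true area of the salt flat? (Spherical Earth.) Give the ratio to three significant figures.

0.734

Plate carrée has h = 1 and k = sec φ, giving areal scale sec φ; true area = (apparent area) · cos φ.
True area of mining concession: 370000 × cos(69.8°) = 370000 × 0.3453 = 127800 km².
True area of salt flat: 190000 × cos(23.6°) = 190000 × 0.9164 = 174100 km².
Ratio = 127800 / 174100 ≈ 0.734.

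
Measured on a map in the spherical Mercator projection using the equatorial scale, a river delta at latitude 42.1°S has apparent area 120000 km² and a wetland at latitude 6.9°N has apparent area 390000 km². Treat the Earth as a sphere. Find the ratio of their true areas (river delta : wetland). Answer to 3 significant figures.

On Mercator the areal scale is sec²φ, so true area = apparent × cos²φ.
True area of river delta: 120000 × cos²(42.1°) = 120000 × 0.5505 = 66060 km².
True area of wetland: 390000 × cos²(6.9°) = 390000 × 0.9856 = 384400 km².
Ratio = 66060 / 384400 ≈ 0.172.

0.172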